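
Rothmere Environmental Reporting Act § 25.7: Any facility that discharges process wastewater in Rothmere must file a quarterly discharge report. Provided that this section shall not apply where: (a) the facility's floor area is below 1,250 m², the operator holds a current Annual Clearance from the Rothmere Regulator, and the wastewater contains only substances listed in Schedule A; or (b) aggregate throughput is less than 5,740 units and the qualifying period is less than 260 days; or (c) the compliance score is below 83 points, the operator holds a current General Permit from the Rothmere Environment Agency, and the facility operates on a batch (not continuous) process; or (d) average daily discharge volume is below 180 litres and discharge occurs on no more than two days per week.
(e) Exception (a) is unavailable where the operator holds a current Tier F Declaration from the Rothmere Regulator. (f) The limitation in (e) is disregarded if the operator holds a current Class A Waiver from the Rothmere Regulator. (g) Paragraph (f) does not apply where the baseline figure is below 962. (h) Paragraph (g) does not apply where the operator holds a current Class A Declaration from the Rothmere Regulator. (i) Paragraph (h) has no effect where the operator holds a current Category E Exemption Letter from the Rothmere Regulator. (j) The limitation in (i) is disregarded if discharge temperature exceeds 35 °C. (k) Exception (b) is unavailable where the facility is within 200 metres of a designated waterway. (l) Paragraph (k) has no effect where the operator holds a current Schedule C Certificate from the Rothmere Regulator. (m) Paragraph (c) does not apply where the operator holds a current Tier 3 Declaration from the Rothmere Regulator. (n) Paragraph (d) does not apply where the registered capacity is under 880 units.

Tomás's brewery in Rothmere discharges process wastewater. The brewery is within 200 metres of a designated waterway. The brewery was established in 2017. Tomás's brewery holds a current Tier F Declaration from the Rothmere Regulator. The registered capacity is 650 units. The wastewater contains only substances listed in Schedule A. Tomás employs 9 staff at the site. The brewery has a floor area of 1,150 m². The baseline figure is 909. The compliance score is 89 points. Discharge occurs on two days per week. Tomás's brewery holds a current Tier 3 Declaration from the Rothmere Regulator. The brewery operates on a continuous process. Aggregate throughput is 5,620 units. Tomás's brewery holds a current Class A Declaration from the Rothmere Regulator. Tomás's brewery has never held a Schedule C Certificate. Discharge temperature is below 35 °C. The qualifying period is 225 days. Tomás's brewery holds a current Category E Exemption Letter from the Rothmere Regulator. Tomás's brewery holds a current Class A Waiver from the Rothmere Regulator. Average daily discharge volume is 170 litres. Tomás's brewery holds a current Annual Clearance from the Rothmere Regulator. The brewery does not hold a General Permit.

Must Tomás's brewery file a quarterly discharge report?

Exception (a)'s conditions are all satisfied: the facility's floor area is 1,150 m², below the 1,250 m² limit; a current Annual Clearance is held; the wastewater is Schedule-A-only. However, paragraphs (e)–(j) must be considered: (e) operates against (a): a current Tier F Declaration is held. (f) applies (a current Class A Waiver is held), but yields to (g): (g) operates against (f): the baseline figure is 909, below the 962 limit. (h) is triggered (a current Class A Declaration is held), but is displaced by (i): (i) operates against (h): a current Category E Exemption Letter is held. (j), which would lift (i), does not operate here — discharge temperature is below 35 °C. So (a) is unavailable.
Exception (b): aggregate throughput is 5,620 units, less than the 5,740 units limit; the qualifying period is 225 days, less than the 260 days limit — every condition holds. But applying paragraphs (k)–(l): (k) applies — the brewery is within 200 m of a designated waterway. (l) is not triggered (the Schedule C Certificate is not current), so (k) stands. So (b) is unavailable.
Exception (c) requires that the compliance score is below 83 points; but the compliance score is 89 points, not below 83 points, so (c) is unavailable.
Exception (d): average daily discharge volume is 170 litres, below the 180 litres limit; discharge occurs on no more than two days per week — every condition holds. However, paragraph (n) must be considered: (n) is triggered — the registered capacity is 650 units, under the 880 units limit. Exception (d) does not apply.
None of the exceptions is available; § 25.7 applies in full.

Yes — Tomás's brewery must file a quarterly discharge report.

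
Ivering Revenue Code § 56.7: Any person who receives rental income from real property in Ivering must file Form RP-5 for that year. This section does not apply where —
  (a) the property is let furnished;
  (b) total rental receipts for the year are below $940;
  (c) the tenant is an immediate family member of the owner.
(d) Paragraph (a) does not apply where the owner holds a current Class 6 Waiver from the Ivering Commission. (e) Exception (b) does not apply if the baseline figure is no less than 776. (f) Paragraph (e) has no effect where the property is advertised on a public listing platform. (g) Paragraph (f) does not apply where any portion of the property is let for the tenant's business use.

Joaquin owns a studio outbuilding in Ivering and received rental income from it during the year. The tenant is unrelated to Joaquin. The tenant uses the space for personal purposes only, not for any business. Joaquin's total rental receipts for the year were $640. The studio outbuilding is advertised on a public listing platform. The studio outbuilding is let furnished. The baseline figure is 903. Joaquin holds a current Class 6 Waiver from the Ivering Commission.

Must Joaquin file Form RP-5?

Exception (a) is satisfied on its face — the property is let furnished. But applying paragraph (d): (d) is engaged — a current Class 6 Waiver is held. So (a) is unavailable.
Exception (b)'s conditions are all satisfied: total rental receipts for the year are $640, below the $940 limit. Applying paragraphs (e)–(g): (e) would limit (b) — the baseline figure is 903, meeting the 776 threshold — but (f) sets (e) aside: (f) applies — the property is publicly advertised. (g) is not triggered (the space is used for personal purposes only), so (f) stands. So (b) applies.
Exception (c) fails — the tenant is unrelated to the owner.

No — exception (b) applies; Joaquin is not required to file Form RP-5.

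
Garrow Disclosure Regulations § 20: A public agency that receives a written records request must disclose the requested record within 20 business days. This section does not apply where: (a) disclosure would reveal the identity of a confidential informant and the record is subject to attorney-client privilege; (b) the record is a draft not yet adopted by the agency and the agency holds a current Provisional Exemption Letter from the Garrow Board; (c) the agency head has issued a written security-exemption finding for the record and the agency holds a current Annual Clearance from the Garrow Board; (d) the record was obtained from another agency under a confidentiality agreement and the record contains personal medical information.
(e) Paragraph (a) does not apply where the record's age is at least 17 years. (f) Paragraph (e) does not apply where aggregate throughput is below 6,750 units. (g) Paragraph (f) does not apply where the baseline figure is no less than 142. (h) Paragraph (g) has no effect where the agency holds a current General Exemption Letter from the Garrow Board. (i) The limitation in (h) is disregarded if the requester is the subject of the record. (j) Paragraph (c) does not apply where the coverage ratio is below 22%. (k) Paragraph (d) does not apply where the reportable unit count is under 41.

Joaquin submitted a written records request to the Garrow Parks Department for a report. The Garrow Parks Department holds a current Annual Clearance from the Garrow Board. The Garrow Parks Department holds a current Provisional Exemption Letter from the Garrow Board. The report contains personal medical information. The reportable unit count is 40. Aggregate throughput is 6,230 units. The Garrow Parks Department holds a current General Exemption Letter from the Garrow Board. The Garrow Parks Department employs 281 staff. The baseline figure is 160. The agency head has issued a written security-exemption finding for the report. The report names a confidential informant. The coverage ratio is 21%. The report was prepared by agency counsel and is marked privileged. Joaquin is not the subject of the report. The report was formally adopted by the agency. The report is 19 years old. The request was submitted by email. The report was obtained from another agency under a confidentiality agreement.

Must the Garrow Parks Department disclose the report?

No — exception (a) applies; the Garrow Parks Department is not required to disclose the report.

Exception (a) is satisfied on its face — the report names a confidential informant; the report is privileged. Applying paragraphs (e)–(i): (e) would limit (a) — the record's age is 19 years, meeting the 17 years threshold — but (f) sets (e) aside: (f) operates against (e): aggregate throughput is 6,230 units, below the 6,750 units limit. (g) is triggered (the baseline figure is 160, meeting the 142 threshold), but is overridden by (h): (h) operates against (g): a current General Exemption Letter is held. (i) is inapplicable (Joaquin is not the subject of the report), so (h) stands. Exception (a) stands.
Exception (b) does not apply: the report has been formally adopted.
All of (c)'s requirements are met (a written security-exemption finding has been issued; a current Annual Clearance is held). Turning to paragraph (j): (j) applies — the coverage ratio is 21%, below the 22% limit. So (c) is unavailable.
Exception (d)'s conditions are all satisfied: the report was obtained under a confidentiality agreement; the report contains personal medical information. However, paragraph (k) must be considered: (k) operates against (d): the reportable unit count is 40, under the 41 limit. Exception (d) does not apply.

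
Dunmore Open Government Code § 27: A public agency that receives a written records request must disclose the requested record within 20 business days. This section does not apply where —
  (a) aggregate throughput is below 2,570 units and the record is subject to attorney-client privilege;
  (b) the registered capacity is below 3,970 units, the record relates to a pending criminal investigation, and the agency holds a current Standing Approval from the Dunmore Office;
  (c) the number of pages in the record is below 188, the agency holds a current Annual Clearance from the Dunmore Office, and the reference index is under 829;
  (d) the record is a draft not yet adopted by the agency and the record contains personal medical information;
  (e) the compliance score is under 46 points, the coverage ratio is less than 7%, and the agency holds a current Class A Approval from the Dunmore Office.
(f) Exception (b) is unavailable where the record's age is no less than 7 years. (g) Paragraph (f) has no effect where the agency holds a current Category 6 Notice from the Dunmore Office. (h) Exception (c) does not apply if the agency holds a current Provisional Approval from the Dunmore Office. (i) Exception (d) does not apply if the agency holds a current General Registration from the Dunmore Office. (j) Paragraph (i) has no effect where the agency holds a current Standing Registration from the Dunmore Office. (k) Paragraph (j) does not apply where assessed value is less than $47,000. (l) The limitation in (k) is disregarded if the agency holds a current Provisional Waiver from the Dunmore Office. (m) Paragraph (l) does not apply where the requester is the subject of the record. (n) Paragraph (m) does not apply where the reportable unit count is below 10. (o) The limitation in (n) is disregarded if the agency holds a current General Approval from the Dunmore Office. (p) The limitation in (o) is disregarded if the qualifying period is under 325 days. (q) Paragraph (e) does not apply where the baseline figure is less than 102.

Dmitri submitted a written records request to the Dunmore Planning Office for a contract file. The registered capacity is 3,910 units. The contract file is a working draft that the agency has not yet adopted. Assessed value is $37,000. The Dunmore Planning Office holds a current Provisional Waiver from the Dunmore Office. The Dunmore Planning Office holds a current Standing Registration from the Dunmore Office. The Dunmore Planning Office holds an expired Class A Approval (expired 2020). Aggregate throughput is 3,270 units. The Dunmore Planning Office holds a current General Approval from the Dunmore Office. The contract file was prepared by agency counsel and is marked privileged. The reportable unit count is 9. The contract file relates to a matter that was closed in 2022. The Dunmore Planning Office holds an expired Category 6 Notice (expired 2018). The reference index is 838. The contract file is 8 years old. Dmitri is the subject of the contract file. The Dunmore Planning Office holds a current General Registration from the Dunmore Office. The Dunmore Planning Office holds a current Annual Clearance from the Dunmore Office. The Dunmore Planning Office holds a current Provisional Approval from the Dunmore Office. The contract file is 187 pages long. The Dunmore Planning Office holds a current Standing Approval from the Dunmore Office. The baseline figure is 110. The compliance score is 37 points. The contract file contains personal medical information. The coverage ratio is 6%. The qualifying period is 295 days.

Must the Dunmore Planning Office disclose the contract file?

Exception (a) requires that aggregate throughput is below 2,570 units; but aggregate throughput is 3,270 units, not below 2,570 units, so (a) is unavailable.
Exception (b) fails — the contract file relates to a closed matter.
Exception (c) requires that the reference index is under 829; but the reference index is 838, not under 829, so (c) is unavailable.
All of (d)'s requirements are met (the contract file is an unadopted draft; the contract file contains personal medical information). Considering the limiting provisions: (i) is triggered (a current General Registration is held), but yields to (j): (j) operates against (i): a current Standing Registration is held. (k) applies (assessed value is $37,000, less than the $47,000 limit), but yields to (l): (l) is engaged — a current Provisional Waiver is held. (m) would limit (l) — Dmitri is the subject of the contract file — but (n) sets (m) aside: (n) operates against (m): the reportable unit count is 9, below the 10 limit. (o) operates (a current General Approval is held), but is overridden by (p): (p) operates against (o): the qualifying period is 295 days, under the 325 days limit. Exception (d) stands.
Exception (e) fails — there is no Class A Approval in force.

No — exception (d) applies; the Dunmore Planning Office is not required to disclose the contract file.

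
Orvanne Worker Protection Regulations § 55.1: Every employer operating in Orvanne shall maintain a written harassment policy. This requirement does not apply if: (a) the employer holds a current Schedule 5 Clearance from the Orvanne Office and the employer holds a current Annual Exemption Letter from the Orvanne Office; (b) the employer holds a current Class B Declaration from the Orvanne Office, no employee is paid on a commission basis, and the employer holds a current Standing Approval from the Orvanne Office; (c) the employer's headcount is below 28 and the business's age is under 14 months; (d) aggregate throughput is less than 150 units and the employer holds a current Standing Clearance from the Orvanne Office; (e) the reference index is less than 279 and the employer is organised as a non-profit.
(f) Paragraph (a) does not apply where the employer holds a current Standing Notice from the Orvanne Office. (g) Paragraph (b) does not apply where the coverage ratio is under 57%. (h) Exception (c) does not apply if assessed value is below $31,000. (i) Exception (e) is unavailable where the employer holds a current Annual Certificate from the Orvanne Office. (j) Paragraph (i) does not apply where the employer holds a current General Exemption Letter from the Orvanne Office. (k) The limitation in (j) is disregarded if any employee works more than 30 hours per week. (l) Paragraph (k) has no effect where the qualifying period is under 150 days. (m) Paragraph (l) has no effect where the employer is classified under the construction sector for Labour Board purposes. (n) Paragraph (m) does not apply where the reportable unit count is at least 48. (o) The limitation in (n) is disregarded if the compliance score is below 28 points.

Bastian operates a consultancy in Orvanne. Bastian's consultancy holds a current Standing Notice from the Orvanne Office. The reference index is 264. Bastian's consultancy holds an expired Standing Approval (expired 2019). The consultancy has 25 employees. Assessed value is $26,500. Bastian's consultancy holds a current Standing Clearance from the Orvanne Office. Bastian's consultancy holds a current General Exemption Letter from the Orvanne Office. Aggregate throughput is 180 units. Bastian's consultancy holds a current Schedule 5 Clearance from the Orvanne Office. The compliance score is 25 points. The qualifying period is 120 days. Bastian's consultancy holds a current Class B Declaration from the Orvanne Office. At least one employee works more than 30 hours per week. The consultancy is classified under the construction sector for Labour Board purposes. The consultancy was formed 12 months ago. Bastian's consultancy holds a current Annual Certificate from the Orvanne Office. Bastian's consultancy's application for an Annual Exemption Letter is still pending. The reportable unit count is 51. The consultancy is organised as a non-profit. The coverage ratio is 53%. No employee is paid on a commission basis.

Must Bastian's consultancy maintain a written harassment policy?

Exception (a) requires that the employer holds a current Annual Exemption Letter from the Orvanne Office; but no current Annual Exemption Letter is held, so (a) is unavailable.
Exception (b) does not apply: there is no Standing Approval in force.
Exception (c): the employer's headcount is 25, below the 28 limit; the business's age is 12 months, under the 14 months limit — every condition holds. But applying paragraph (h): (h) operates against (c): assessed value is $26,500, below the $31,000 limit. Exception (c) does not apply.
Exception (d) does not apply: aggregate throughput is 180 units, not less than 150 units.
Exception (e)'s conditions are all satisfied: the reference index is 264, less than the 279 limit; the employer is a non-profit. But applying paragraphs (i)–(o): (i) operates against (e): a current Annual Certificate is held. (j) would limit (i) — a current General Exemption Letter is held — but (k) sets (j) aside: (k) is triggered — at least one employee exceeds 30 hours/week. (l) would limit (k) — the qualifying period is 120 days, under the 150 days limit — but (m) sets (l) aside: (m) applies — the consultancy is classified under the construction sector. (n) operates (the reportable unit count is 51, meeting the 48 threshold), but is itself disapplied by (o): (o) operates against (n): the compliance score is 25 points, below the 28 points limit. (e) is therefore removed.
No exception displaces § 55.1.

Yes — Bastian's consultancy must maintain a written harassment policy.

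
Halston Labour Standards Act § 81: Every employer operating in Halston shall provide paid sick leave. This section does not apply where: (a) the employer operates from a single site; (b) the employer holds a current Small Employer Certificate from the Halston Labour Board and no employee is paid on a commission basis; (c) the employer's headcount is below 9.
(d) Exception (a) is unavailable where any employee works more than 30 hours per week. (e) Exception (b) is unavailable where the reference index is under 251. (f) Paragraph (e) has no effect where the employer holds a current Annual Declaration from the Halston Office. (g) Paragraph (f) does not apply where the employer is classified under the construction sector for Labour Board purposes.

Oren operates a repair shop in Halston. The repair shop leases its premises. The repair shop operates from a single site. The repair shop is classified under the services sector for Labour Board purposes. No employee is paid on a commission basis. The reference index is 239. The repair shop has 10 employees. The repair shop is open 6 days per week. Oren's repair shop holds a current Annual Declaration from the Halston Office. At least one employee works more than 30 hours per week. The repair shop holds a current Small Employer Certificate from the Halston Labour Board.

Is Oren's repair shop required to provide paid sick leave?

No — exception (b) applies; Oren's repair shop is not required to provide paid sick leave.

Exception (a) is satisfied on its face — the employer operates from a single site. But applying paragraph (d): (d) operates against (a): at least one employee exceeds 30 hours/week. Exception (a) does not apply.
Exception (b)'s conditions are all satisfied: a current Small Employer Certificate is held; no employee is paid on commission. Considering the limiting provisions: (e) is engaged (the reference index is 239, under the 251 limit), but is itself disapplied by (f): (f) operates against (e): a current Annual Declaration is held. (g) is not engaged (the repair shop is classified under the services sector), so (f) stands. Exception (b) stands.
Exception (c) does not apply: the employer's headcount is 10, not below 9.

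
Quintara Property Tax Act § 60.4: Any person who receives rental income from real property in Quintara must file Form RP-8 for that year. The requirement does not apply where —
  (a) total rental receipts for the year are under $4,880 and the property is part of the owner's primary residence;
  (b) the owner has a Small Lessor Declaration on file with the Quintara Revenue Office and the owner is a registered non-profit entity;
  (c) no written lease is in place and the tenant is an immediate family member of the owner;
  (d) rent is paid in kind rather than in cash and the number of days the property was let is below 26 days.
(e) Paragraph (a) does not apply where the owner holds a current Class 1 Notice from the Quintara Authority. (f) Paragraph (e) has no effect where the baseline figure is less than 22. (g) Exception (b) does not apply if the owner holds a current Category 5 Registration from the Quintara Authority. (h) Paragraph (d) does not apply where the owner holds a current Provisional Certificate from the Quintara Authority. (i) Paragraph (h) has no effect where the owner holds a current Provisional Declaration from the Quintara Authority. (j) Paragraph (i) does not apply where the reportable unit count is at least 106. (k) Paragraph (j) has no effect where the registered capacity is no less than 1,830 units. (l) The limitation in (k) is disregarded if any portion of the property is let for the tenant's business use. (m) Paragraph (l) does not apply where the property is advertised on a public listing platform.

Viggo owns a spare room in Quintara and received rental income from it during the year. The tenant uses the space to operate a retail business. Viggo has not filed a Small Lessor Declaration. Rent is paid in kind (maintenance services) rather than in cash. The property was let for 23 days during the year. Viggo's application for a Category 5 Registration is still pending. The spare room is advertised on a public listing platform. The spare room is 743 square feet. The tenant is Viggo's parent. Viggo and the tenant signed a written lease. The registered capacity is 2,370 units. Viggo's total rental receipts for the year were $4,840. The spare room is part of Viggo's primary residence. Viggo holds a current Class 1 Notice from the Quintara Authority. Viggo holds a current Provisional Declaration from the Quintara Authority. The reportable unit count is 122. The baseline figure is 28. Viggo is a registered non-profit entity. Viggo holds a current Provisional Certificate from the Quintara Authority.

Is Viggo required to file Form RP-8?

No — exception (d) applies; Viggo is not required to file Form RP-8.

All of (a)'s requirements are met (total rental receipts for the year are $4,840, under the $4,880 limit; the spare room is part of the primary residence). But applying paragraphs (e)–(f): (e) operates against (a): a current Class 1 Notice is held. (f), which would lift (e), is not engaged — the baseline figure is 28, not less than 22. (a) is therefore removed.
Exception (b) does not apply: no Small Lessor Declaration is on file.
Exception (c) requires that no written lease is in place; but a written lease is in place, so (c) is unavailable.
Exception (d): rent is paid in kind; the number of days the property was let is 23 days, below the 26 days limit — every condition holds. Applying paragraphs (h)–(m): (h) would limit (d) — a current Provisional Certificate is held — but (i) sets (h) aside: (i) operates against (h): a current Provisional Declaration is held. (j) operates (the reportable unit count is 122, meeting the 106 threshold), but is displaced by (k): (k) operates — the registered capacity is 2,370 units, meeting the 1,830 units threshold. (l) applies (the space is let for business use), but yields to (m): (m) operates against (l): the property is publicly advertised. Exception (d) stands.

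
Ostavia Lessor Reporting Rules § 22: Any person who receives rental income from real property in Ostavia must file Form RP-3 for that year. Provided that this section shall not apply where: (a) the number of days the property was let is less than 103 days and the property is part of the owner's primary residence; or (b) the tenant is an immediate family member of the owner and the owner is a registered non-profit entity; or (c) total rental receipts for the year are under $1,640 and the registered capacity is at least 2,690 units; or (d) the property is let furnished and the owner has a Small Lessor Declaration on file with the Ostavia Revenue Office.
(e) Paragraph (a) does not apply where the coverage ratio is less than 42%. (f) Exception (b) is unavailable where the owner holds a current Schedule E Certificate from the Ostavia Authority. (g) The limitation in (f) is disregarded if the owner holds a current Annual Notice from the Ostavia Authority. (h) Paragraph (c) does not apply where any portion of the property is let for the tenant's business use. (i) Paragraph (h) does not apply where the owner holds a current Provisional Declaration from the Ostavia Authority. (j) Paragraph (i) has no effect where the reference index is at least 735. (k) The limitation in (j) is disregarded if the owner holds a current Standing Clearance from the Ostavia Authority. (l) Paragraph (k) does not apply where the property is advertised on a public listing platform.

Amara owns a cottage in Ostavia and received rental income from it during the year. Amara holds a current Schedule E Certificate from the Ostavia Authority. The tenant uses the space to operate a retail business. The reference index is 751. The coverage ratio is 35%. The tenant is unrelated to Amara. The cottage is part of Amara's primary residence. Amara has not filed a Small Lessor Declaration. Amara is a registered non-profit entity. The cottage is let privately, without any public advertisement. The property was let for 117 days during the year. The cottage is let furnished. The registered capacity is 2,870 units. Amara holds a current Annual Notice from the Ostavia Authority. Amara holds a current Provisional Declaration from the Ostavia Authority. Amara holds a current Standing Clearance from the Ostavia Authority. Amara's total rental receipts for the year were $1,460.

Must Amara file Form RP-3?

Exception (a) does not apply: the number of days the property was let is 117 days, not less than 103 days.
Exception (b) does not apply: the tenant is unrelated to the owner.
All of (c)'s requirements are met (total rental receipts for the year are $1,460, under the $1,640 limit; the registered capacity is 2,870 units, meeting the 2,690 units threshold). Considering the limiting provisions: (h) would limit (c) — the space is let for business use — but (i) sets (h) aside: (i) operates against (h): a current Provisional Declaration is held. (j) is engaged (the reference index is 751, meeting the 735 threshold), but is overridden by (k): (k) is triggered — a current Standing Clearance is held. (l), which would lift (k), is not engaged — the property is let privately without advertisement. So (c) applies.
Exception (d) fails — no Small Lessor Declaration is on file.

No — exception (c) applies; Amara is not required to file Form RP-3.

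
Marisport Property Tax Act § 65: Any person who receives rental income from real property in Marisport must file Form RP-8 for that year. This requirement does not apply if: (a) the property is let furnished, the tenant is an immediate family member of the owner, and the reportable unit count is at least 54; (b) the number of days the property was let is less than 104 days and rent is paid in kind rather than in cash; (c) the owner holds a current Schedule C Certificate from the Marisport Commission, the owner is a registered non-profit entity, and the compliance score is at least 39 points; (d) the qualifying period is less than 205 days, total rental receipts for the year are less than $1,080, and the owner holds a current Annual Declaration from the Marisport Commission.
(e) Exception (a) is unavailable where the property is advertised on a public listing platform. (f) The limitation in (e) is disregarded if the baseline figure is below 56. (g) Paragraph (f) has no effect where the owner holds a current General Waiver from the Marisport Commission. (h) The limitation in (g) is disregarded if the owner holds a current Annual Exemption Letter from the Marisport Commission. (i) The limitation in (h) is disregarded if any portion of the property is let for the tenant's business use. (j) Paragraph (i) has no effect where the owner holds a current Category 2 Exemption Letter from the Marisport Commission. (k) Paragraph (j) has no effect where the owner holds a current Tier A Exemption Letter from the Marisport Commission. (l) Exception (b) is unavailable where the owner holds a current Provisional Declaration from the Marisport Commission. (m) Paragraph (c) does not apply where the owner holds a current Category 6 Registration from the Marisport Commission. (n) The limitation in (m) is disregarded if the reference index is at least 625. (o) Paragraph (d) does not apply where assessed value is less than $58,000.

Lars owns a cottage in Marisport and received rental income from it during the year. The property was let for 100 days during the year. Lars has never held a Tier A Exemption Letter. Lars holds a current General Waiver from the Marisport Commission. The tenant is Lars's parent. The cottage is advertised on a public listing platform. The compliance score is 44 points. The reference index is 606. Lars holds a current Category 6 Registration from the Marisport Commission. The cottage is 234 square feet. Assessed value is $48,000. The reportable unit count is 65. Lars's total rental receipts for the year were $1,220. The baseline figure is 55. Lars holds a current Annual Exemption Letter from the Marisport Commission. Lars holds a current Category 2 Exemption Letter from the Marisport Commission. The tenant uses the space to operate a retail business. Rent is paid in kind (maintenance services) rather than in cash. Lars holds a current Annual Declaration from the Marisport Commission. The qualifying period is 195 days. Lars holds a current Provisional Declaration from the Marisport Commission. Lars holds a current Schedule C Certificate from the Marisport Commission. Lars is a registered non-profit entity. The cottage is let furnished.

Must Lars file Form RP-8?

No — exception (a) applies; Lars is not required to file Form RP-8.

Exception (a) is satisfied on its face — the property is let furnished; the tenant is an immediate family member; the reportable unit count is 65, meeting the 54 threshold. Under paragraphs (e)–(k): (e) operates (the property is publicly advertised), but is overridden by (f): (f) is engaged — the baseline figure is 55, below the 56 limit. (g) would limit (f) — a current General Waiver is held — but (h) sets (g) aside: (h) operates against (g): a current Annual Exemption Letter is held. (i) is engaged (the space is let for business use), but is itself disapplied by (j): (j) operates against (i): a current Category 2 Exemption Letter is held. (k) is not engaged (the Tier A Exemption Letter is not current), so (j) stands. So (a) applies.
All of (b)'s requirements are met (the number of days the property was let is 100 days, less than the 104 days limit; rent is paid in kind). But: (l) operates against (b): a current Provisional Declaration is held. So (b) is unavailable.
Exception (c): a current Schedule C Certificate is held; Lars is a registered non-profit; the compliance score is 44 points, meeting the 39 points threshold — every condition holds. Turning to paragraphs (m)–(n): (m) operates — a current Category 6 Registration is held. (n) is inapplicable (the reference index is 606, short of 625), so (m) stands. Exception (c) does not apply.
Exception (d) requires that total rental receipts for the year are less than $1,080; but total rental receipts for the year are $1,220, not less than $1,080, so (d) is unavailable.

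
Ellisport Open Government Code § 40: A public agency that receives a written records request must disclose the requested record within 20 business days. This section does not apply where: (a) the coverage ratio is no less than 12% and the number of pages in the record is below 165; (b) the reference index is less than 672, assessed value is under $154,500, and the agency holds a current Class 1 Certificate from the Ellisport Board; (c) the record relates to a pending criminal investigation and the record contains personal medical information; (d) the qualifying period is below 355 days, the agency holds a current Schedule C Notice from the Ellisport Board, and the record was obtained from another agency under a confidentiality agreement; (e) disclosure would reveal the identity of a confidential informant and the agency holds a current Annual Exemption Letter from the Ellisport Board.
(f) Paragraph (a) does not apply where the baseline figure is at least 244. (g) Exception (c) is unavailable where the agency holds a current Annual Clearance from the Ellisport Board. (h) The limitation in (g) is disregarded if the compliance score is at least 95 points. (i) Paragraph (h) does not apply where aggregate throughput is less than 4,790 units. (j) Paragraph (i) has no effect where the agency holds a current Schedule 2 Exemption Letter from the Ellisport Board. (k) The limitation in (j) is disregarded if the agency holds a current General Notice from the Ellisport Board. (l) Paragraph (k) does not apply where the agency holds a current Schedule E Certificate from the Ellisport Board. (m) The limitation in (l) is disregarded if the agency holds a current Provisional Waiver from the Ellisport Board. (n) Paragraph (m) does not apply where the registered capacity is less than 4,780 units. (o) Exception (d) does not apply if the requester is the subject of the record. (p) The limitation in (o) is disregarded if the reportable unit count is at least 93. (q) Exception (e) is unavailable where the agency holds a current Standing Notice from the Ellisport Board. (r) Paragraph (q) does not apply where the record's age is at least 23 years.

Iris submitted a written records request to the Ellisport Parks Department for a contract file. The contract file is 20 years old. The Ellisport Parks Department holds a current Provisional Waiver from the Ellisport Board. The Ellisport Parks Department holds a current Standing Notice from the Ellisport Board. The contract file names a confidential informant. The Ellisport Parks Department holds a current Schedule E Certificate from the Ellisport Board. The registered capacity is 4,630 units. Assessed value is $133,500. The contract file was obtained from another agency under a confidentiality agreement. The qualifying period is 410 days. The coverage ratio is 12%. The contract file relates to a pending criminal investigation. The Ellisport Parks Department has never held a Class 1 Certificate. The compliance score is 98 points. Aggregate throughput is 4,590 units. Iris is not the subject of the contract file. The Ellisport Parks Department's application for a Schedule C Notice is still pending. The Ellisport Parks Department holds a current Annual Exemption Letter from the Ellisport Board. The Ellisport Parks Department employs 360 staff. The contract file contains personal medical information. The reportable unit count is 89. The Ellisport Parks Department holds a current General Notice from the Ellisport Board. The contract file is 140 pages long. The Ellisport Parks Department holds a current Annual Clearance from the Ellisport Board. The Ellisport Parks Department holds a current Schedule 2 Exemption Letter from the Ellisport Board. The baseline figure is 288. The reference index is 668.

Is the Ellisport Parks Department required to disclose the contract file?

Exception (a) is satisfied on its face — the coverage ratio is 12%, meeting the 12% threshold; the number of pages in the record is 140, below the 165 limit. However, paragraph (f) must be considered: (f) operates against (a): the baseline figure is 288, meeting the 244 threshold. Exception (a) does not apply.
Exception (b) fails — the Class 1 Certificate is not current.
All of (c)'s requirements are met (the contract file relates to a pending investigation; the contract file contains personal medical information). As to paragraphs (g)–(n): (g) is engaged (a current Annual Clearance is held), but yields to (h): (h) operates against (g): the compliance score is 98 points, meeting the 95 points threshold. (i) would limit (h) — aggregate throughput is 4,590 units, less than the 4,790 units limit — but (j) sets (i) aside: (j) applies — a current Schedule 2 Exemption Letter is held. (k) applies (a current General Notice is held), but is itself disapplied by (l): (l) operates against (k): a current Schedule E Certificate is held. (m) is triggered (a current Provisional Waiver is held), but is overridden by (n): (n) is triggered — the registered capacity is 4,630 units, less than the 4,780 units limit. So (c) applies.
Exception (d) fails — the qualifying period is 410 days, not below 355 days.
All of (e)'s requirements are met (the contract file names a confidential informant; a current Annual Exemption Letter is held). Turning to paragraphs (q)–(r): (q) operates against (e): a current Standing Notice is held. (r), which would lift (q), is not triggered — the record's age is 20 years, short of 23 years. (e) is therefore removed.

No — exception (c) applies; the Ellisport Parks Department is not required to disclose the contract file.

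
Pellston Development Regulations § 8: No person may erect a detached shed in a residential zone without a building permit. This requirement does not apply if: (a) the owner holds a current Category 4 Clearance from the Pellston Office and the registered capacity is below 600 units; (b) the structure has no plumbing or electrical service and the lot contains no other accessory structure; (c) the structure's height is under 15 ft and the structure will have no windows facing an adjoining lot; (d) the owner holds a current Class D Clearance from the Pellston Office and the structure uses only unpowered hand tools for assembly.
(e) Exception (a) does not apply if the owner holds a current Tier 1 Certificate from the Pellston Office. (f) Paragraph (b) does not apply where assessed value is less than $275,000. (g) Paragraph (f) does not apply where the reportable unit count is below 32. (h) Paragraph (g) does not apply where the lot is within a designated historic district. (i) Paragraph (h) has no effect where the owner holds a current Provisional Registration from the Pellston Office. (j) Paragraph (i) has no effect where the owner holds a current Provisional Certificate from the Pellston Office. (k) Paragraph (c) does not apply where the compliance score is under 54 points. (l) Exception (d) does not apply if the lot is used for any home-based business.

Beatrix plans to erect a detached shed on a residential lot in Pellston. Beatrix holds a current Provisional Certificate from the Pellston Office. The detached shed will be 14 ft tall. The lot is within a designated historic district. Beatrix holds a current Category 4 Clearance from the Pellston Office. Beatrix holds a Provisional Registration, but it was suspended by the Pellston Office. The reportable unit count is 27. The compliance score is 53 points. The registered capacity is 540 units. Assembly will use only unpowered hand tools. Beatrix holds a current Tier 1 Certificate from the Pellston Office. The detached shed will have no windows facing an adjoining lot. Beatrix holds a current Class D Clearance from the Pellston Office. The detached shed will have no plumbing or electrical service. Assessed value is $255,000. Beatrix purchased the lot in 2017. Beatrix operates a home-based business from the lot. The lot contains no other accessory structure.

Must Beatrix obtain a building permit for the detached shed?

Exception (a): a current Category 4 Clearance is held; the registered capacity is 540 units, below the 600 units limit — every condition holds. Turning to paragraph (e): (e) operates — a current Tier 1 Certificate is held. Exception (a) does not apply.
Exception (b)'s conditions are all satisfied: there is no plumbing or electrical service; the lot has no other accessory structure. However, paragraphs (f)–(j) must be considered: (f) is triggered — assessed value is $255,000, less than the $275,000 limit. (g) would limit (f) — the reportable unit count is 27, below the 32 limit — but (h) sets (g) aside: (h) operates — the lot is in a historic district. (i) is inapplicable (no current Provisional Registration is held), so (h) stands. So (b) is unavailable.
Exception (c)'s conditions are all satisfied: the structure's height is 14 ft, under the 15 ft limit; no windows face an adjoining lot. Turning to paragraph (k): (k) operates — the compliance score is 53 points, under the 54 points limit. Exception (c) does not apply.
Exception (d) is satisfied on its face — a current Class D Clearance is held; assembly uses only hand tools. But: (l) operates against (d): a home-based business operates on the lot. Exception (d) does not apply.
No exception applies. The general rule governs.

Yes — Beatrix must obtain a building permit.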